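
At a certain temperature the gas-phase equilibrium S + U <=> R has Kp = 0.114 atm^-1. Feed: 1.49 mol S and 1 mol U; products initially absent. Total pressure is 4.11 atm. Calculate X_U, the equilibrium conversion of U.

Let X = conversion of U (basis 1 mol U); extent of reaction ξ = X.
Species balance: n_S = 1.49 − X; n_U = 1 − X; n_R = X.
Total moles n_T = 2.49 − X.
With p_i = (n_i/n_T)P, Kp = p_R / (p_S p_U).
Substituting and setting equal to 0.114 atm^-1 gives a polynomial in X; the root in (0,1) is X = 0.208.

X = 0.208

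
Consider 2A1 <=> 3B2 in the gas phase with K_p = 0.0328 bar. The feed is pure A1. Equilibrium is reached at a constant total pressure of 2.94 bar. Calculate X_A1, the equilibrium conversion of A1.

X = 0.138

Let X = conversion of A1 (basis 1 mol A1); extent of reaction ξ = 0.5X.
Moles: n_A1 = 1 − X; n_B2 = 1.5X.
Total moles n_T = 1 + 0.5X.
Mole fractions y_i = n_i/n_T; K_p = p_B2^3 / (p_A1^2) with p_i = y_i·P.
This yields a degree-3 equation in X; solving on (0,1), X = 0.138.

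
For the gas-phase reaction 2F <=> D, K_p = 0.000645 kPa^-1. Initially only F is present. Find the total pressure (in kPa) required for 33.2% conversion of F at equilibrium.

Basis: 1 mol F initially; let X = conversion of F. Extent ξ = 0.5X.
Mole table: n_F = 1 − X; n_D = 0.5X.
Summing: n_T = 1 − 0.5X.
K_p = p_D / (p_F^2) with p_i = (n_i/n_T)·P.
At X = 0.332: the mole-fraction product g(X) = Π y_i^ν_i = 0.3103. Since K_p = g(X)·P^{-1}, P = (g/K_p)^(1/1) = (0.3103/0.000645)^(1/1) = 481 kPa.

P = 481 kPa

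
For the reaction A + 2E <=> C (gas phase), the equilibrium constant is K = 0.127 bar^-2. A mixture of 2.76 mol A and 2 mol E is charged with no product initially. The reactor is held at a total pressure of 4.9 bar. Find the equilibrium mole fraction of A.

Basis: 2 mol E initially; let X = conversion of E. Extent ξ = X.
Moles: n_A = 2.76 − X; n_E = 2 − 2X; n_C = X.
Summing: n_T = 4.76 − 2X.
Mole fractions y_i = n_i/n_T; K = p_C / (p_A p_E^2) with p_i = y_i·P.
Setting this equal to 0.127 bar^-2 and taking the physical root (0 < X < 1) gives X = 0.495.
Then n_A = 2.26, n_T = 3.77, so y_A = 0.601.

y_A = 0.601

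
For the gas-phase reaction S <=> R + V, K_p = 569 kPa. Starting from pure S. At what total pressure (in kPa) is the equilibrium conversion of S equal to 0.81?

P = 298 kPa

Take 1 mol S as basis and let X be its fractional conversion, so ξ = X.
Mole table: n_S = 1 − X; n_R = X; n_V = X.
Total moles n_T = 1 + X.
K_p = p_R p_V / (p_S) with p_i = (n_i/n_T)·P.
At X = 0.81: the mole-fraction product g(X) = Π y_i^ν_i = 1.908. Since K_p = g(X)·P^{1}, P = (K_p/g)^(1/1) = (569/1.908)^(1/1) = 298 kPa.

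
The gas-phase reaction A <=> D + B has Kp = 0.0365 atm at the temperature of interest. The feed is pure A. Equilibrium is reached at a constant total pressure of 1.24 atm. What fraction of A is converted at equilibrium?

Basis: 1 mol A initially; let X = conversion of A. Extent ξ = X.
At extent ξ: n_A = 1 − X; n_D = X; n_B = X.
Summing: n_T = 1 + X.
With p_i = (n_i/n_T)P, Kp = p_D p_B / (p_A).
Setting this equal to 0.0365 atm and taking the physical root (0 < X < 1) gives X = 0.169.

X = 0.169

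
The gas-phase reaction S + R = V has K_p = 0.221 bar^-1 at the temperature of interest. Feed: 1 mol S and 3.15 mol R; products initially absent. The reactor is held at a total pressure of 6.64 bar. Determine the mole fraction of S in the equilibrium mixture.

y_S = 0.133

Basis: 1 mol S initially; let X = conversion of S. Extent ξ = X.
At extent ξ: n_S = 1 − X; n_R = 3.15 − X; n_V = X.
Summing: n_T = 4.15 − X.
y_i = n_i/n_T, p_i = y_i·P. K_p = p_V / (p_S p_R).
Equating to 0.221 bar^-1 and solving on 0 < X < 1: X = 0.515.
Then n_S = 0.485, n_T = 3.63, so y_S = 0.133.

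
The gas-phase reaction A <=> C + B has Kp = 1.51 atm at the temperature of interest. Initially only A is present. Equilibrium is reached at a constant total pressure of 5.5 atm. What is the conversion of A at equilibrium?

X = 0.464

Basis: 1 mol A initially; let X = conversion of A. Extent ξ = X.
Mole table: n_A = 1 − X; n_C = X; n_B = X.
Summing: n_T = 1 + X.
With p_i = (n_i/n_T)P, Kp = p_C p_B / (p_A).
Equating to 1.51 atm and solving on 0 < X < 1: X = 0.464.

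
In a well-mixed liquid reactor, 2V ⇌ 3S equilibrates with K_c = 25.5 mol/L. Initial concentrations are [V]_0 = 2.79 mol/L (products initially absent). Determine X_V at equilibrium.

X = 0.668

Let X = conversion of V; extent ξ = 2.79X/2 mol/L.
Concentrations: [V] = 2.79 − 2.79X; [S] = 4.19X.
K_c = [S]^3 / ([V]^2).
Solving K_c = 25.5 for X ∈ (0,1): X = 0.668.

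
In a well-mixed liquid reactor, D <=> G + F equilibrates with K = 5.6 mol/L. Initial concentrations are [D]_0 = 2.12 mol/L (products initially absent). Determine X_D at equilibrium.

X = 0.773

Let X = conversion of D; extent ξ = 2.12·X mol/L.
Concentrations: [D] = 2.12 − 2.12X; [G] = 2.12X; [F] = 2.12X.
K = [G] [F] / ([D]).
Solving K = 5.6 for X ∈ (0,1): X = 0.773.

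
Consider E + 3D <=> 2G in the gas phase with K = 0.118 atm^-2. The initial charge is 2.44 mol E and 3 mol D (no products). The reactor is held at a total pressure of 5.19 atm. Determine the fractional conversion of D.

X = 0.506

Let X = conversion of D (basis 3 mol D); extent of reaction ξ = X.
Moles: n_E = 2.44 − X; n_D = 3 − 3X; n_G = 2X.
n_T = Σnᵢ = 5.44 − 2X.
With p_i = (n_i/n_T)P, K = p_G^2 / (p_E p_D^3).
Equating to 0.118 atm^-2 and solving on 0 < X < 1: X = 0.506.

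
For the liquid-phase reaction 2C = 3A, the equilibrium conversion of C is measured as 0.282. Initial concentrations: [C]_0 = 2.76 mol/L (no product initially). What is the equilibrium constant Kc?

Kc = 0.405 mol/L

Let X = conversion of C.
Concentrations: [C] = 2.76 − 2.76X; [A] = 4.14X.
At X = 0.282: [C] = 1.98, [A] = 1.17.
Kc = [A]^3 / ([C]^2) = 0.405 mol/L.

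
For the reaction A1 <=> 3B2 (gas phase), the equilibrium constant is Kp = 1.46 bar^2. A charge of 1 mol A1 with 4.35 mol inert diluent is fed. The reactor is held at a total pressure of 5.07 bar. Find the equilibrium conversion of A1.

Take 1 mol A1 as basis and let X be its fractional conversion, so ξ = X.
At extent ξ: n_A1 = 1 − X; n_B2 = 3X; n_I = 4.35 (inert).
Summing: n_T = 5.35 + 2X.
Mole fractions y_i = n_i/n_T; Kp = p_B2^3 / (p_A1) with p_i = y_i·P.
Substituting and setting equal to 1.46 bar^2 gives a polynomial in X; the root in (0,1) is X = 0.367.

X = 0.367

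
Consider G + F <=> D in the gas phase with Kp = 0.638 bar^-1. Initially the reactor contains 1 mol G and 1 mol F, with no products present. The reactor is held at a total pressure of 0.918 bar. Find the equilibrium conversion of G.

X = 0.206

Basis: 1 mol G initially; let X = conversion of G. Extent ξ = X.
Mole table: n_G = 1 − X; n_F = 1 − X; n_D = X.
Total moles n_T = 2 − X.
With p_i = (n_i/n_T)P, Kp = p_D / (p_G p_F).
Setting this equal to 0.638 bar^-1 and taking the physical root (0 < X < 1) gives X = 0.206.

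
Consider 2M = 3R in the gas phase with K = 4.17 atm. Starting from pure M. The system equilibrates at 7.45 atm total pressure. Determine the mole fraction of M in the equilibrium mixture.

Take 1 mol M as basis and let X be its fractional conversion, so ξ = 0.5X.
At extent ξ: n_M = 1 − X; n_R = 1.5X.
Summing: n_T = 1 + 0.5X.
y_i = n_i/n_T, p_i = y_i·P. K = p_R^3 / (p_M^2).
Equating to 4.17 atm and solving on 0 < X < 1: X = 0.411.
Then n_M = 0.589, n_T = 1.21, so y_M = 0.489.

y_M = 0.489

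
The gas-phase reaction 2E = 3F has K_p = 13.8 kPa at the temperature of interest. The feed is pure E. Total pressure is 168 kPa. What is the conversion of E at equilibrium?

Basis: 1 mol E initially; let X = conversion of E. Extent ξ = 0.5X.
Mole table: n_E = 1 − X; n_F = 1.5X.
n_T = Σnᵢ = 1 + 0.5X.
Mole fractions y_i = n_i/n_T; K_p = p_F^3 / (p_E^2) with p_i = y_i·P.
Substituting and setting equal to 13.8 kPa gives a polynomial in X; the root in (0,1) is X = 0.249.

X = 0.249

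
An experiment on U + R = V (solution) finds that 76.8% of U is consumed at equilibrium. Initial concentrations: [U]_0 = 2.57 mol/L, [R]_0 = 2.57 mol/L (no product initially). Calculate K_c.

Let X = conversion of U.
Concentrations: [U] = 2.57 − 2.57X; [R] = 2.57 − 2.57X; [V] = 2.57X.
At X = 0.768: [U] = 0.596, [R] = 0.596, [V] = 1.97.
K_c = [V] / ([U] [R]) = 5.55 L/mol.

K_c = 5.55 L/mol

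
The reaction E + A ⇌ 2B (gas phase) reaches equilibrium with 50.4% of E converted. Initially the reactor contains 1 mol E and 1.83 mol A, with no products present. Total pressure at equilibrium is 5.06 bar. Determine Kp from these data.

Basis: 1 mol E initially; let X = conversion of E. Extent ξ = X.
Moles: n_E = 1 − X; n_A = 1.83 − X; n_B = 2X.
Total moles n_T = 2.83 (Δν = 0, constant).
At X = 0.504: n_E = 0.496, n_A = 1.33, n_B = 1.01, n_T = 2.83.
p_i = (n_i/n_T)·P. Kp = p_B^2 / (p_E p_A) = 1.54.

Kp = 1.54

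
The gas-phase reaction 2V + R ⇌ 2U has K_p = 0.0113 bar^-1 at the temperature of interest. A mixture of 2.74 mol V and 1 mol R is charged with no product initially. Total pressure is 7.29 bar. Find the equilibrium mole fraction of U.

Take 1 mol R as basis and let X be its fractional conversion, so ξ = X.
Moles: n_V = 2.74 − 2X; n_R = 1 − X; n_U = 2X.
n_T = Σnᵢ = 3.74 − X.
y_i = n_i/n_T, p_i = y_i·P. K_p = p_U^2 / (p_V^2 p_R).
Substituting and setting equal to 0.0113 bar^-1 gives a polynomial in X; the root in (0,1) is X = 0.167.
Then n_U = 0.334, n_T = 3.57, so y_U = 0.093.

y_U = 0.093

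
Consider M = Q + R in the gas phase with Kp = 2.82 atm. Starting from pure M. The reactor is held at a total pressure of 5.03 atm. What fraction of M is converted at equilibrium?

Let X = conversion of M (basis 1 mol M); extent of reaction ξ = X.
Species balance: n_M = 1 − X; n_Q = X; n_R = X.
Summing: n_T = 1 + X.
With p_i = (n_i/n_T)P, Kp = p_Q p_R / (p_M).
Setting this equal to 2.82 atm and taking the physical root (0 < X < 1) gives X = 0.599.

X = 0.599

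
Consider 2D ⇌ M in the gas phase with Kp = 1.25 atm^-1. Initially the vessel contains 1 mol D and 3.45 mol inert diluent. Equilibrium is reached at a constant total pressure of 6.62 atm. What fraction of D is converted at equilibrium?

X = 0.609

Basis: 1 mol D initially; let X = conversion of D. Extent ξ = 0.5X.
Species balance: n_D = 1 − X; n_M = 0.5X; n_I = 3.45 (inert).
Total moles n_T = 4.45 − 0.5X.
y_i = n_i/n_T, p_i = y_i·P. Kp = p_M / (p_D^2).
This yields a degree-2 equation in X; solving on (0,1), X = 0.609.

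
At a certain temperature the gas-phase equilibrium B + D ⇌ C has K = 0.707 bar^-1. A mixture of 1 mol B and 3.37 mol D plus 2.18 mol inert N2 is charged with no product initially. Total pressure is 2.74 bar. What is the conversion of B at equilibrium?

X = 0.480

Take 1 mol B as basis and let X be its fractional conversion, so ξ = X.
Species balance: n_B = 1 − X; n_D = 3.37 − X; n_C = X; n_I = 2.18 (inert).
n_T = Σnᵢ = 6.55 − X.
y_i = n_i/n_T, p_i = y_i·P. K = p_C / (p_B p_D).
Equating to 0.707 bar^-1 and solving on 0 < X < 1: X = 0.480.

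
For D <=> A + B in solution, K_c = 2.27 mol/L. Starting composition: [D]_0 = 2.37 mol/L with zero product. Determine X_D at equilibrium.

Let X = conversion of D; extent ξ = 2.37·X mol/L.
Concentrations: [D] = 2.37 − 2.37X; [A] = 2.37X; [B] = 2.37X.
K_c = [A] [B] / ([D]).
Setting equal to 2.27 and solving for X on (0,1) gives X = 0.611.

X = 0.611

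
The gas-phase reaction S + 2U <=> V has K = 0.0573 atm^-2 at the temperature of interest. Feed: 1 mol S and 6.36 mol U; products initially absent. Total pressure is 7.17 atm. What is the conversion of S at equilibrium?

Basis: 1 mol S initially; let X = conversion of S. Extent ξ = X.
At extent ξ: n_S = 1 − X; n_U = 6.36 − 2X; n_V = X.
Total moles n_T = 7.36 − 2X.
y_i = n_i/n_T, p_i = y_i·P. K = p_V / (p_S p_U^2).
This yields a degree-3 equation in X; solving on (0,1), X = 0.672.

X = 0.672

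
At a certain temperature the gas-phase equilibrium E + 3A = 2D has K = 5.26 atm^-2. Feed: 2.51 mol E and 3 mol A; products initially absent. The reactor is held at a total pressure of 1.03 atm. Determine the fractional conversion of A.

Let X = conversion of A (basis 3 mol A); extent of reaction ξ = X.
At extent ξ: n_E = 2.51 − X; n_A = 3 − 3X; n_D = 2X.
Total moles n_T = 5.51 − 2X.
With p_i = (n_i/n_T)P, K = p_D^2 / (p_E p_A^3).
Equating to 5.26 atm^-2 and solving on 0 < X < 1: X = 0.563.

X = 0.563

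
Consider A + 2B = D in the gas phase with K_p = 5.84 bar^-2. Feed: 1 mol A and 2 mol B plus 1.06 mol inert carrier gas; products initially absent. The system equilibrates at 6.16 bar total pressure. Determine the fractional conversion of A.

Let X = conversion of A (basis 1 mol A); extent of reaction ξ = X.
Moles: n_A = 1 − X; n_B = 2 − 2X; n_D = X; n_I = 1.06 (inert).
n_T = Σnᵢ = 4.06 − 2X.
y_i = n_i/n_T, p_i = y_i·P. K_p = p_D / (p_A p_B^2).
This yields a degree-3 equation in X; solving on (0,1), X = 0.824.

X = 0.824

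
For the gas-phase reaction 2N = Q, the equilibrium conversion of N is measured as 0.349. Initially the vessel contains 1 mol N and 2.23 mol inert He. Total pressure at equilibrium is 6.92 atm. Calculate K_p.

Take 1 mol N as basis and let X be its fractional conversion, so ξ = 0.5X.
At extent ξ: n_N = 1 − X; n_Q = 0.5X; n_I = 2.23 (inert).
Summing: n_T = 3.23 − 0.5X.
At X = 0.349: n_N = 0.651, n_Q = 0.174, n_T = 3.06.
p_i = (n_i/n_T)·P. K_p = p_Q / (p_N^2) = 0.182 atm^-1.

K_p = 0.182 atm^-1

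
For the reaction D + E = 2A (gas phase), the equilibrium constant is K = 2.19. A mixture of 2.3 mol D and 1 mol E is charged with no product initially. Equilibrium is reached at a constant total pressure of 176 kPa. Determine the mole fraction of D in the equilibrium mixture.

y_D = 0.514

Basis: 1 mol E initially; let X = conversion of E. Extent ξ = X.
Mole table: n_D = 2.3 − X; n_E = 1 − X; n_A = 2X.
n_T stays at 3.3 (no change in mole number).
y_i = n_i/n_T, p_i = y_i·P. K = p_A^2 / (p_D p_E).
Equating to 2.19 and solving on 0 < X < 1: X = 0.605.
Then n_D = 1.69, n_T = 3.3, so y_D = 0.514.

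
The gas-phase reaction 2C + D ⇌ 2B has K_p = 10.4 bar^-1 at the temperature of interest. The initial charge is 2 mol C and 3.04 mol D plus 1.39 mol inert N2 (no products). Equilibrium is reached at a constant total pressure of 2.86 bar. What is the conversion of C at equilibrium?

X = 0.775

Take 2 mol C as basis and let X be its fractional conversion, so ξ = X.
Moles: n_C = 2 − 2X; n_D = 3.04 − X; n_B = 2X; n_I = 1.39 (inert).
Summing: n_T = 6.43 − X.
Mole fractions y_i = n_i/n_T; K_p = p_B^2 / (p_C^2 p_D) with p_i = y_i·P.
Equating to 10.4 bar^-1 and solving on 0 < X < 1: X = 0.775.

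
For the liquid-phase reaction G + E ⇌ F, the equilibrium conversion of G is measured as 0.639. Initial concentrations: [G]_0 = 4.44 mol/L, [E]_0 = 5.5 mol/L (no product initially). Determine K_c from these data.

Let X = conversion of G.
Concentrations: [G] = 4.44 − 4.44X; [E] = 5.5 − 4.44X; [F] = 4.44X.
At X = 0.639: [G] = 1.6, [E] = 2.66, [F] = 2.84.
K_c = [F] / ([G] [E]) = 0.665 L/mol.

K_c = 0.665 L/mol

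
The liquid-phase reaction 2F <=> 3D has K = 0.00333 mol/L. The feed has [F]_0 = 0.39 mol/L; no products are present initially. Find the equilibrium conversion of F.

Let X = conversion of F; extent ξ = 0.39X/2 mol/L.
Concentrations: [F] = 0.39 − 0.39X; [D] = 0.585X.
K = [D]^3 / ([F]^2).
This equals 0.00333 at X = 0.125 (the root in 0 < X < 1).

X = 0.125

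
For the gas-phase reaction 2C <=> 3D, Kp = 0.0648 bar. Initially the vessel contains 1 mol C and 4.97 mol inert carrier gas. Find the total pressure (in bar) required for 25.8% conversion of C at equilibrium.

Let X = conversion of C (basis 1 mol C); extent of reaction ξ = 0.5X.
Species balance: n_C = 1 − X; n_D = 1.5X; n_I = 4.97 (inert).
Summing: n_T = 5.97 + 0.5X.
Kp = p_D^3 / (p_C^2) with p_i = (n_i/n_T)·P.
At X = 0.258: the mole-fraction product g(X) = Π y_i^ν_i = 0.01726. Since Kp = g(X)·P^{1}, P = (Kp/g)^(1/1) = (0.0648/0.01726)^(1/1) = 3.75 bar.

P = 3.75 bar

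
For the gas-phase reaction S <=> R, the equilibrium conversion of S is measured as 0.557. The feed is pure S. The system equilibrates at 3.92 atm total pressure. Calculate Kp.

Take 1 mol S as basis and let X be its fractional conversion, so ξ = X.
Mole table: n_S = 1 − X; n_R = X.
Since Δν = 0, n_T = 1 throughout.
At X = 0.557: n_S = 0.443, n_R = 0.557, n_T = 1.
p_i = (n_i/n_T)·P. Kp = p_R / (p_S) = 1.26.

Kp = 1.26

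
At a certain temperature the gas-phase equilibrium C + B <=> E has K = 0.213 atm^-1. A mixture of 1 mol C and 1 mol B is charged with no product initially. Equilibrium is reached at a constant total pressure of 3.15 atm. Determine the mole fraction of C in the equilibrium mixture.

Let X = conversion of C (basis 1 mol C); extent of reaction ξ = X.
Species balance: n_C = 1 − X; n_B = 1 − X; n_E = X.
Total moles n_T = 2 − X.
Mole fractions y_i = n_i/n_T; K = p_E / (p_C p_B) with p_i = y_i·P.
This yields a degree-2 equation in X; solving on (0,1), X = 0.226.
Then n_C = 0.774, n_T = 1.77, so y_C = 0.436.

y_C = 0.436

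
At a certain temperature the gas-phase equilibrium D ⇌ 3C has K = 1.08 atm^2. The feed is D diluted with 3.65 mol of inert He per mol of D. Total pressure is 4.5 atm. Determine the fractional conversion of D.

X = 0.334

Take 1 mol D as basis and let X be its fractional conversion, so ξ = X.
Mole table: n_D = 1 − X; n_C = 3X; n_I = 3.65 (inert).
n_T = Σnᵢ = 4.65 + 2X.
y_i = n_i/n_T, p_i = y_i·P. K = p_C^3 / (p_D).
Equating to 1.08 atm^2 and solving on 0 < X < 1: X = 0.334.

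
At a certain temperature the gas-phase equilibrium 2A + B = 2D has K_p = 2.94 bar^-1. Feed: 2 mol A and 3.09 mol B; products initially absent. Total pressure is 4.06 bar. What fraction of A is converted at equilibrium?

X = 0.718

Take 2 mol A as basis and let X be its fractional conversion, so ξ = X.
Mole table: n_A = 2 − 2X; n_B = 3.09 − X; n_D = 2X.
Total moles n_T = 5.09 − X.
Mole fractions y_i = n_i/n_T; K_p = p_D^2 / (p_A^2 p_B) with p_i = y_i·P.
Equating to 2.94 bar^-1 and solving on 0 < X < 1: X = 0.718.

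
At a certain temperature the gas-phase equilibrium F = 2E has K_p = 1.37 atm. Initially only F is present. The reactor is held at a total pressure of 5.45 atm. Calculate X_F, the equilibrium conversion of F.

X = 0.243

Let X = conversion of F (basis 1 mol F); extent of reaction ξ = X.
Moles: n_F = 1 − X; n_E = 2X.
Summing: n_T = 1 + X.
Mole fractions y_i = n_i/n_T; K_p = p_E^2 / (p_F) with p_i = y_i·P.
Equating to 1.37 atm and solving on 0 < X < 1: X = 0.243.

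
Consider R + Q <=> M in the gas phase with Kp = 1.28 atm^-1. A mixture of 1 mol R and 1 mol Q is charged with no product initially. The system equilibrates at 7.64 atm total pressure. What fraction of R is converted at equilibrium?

Let X = conversion of R (basis 1 mol R); extent of reaction ξ = X.
Moles: n_R = 1 − X; n_Q = 1 − X; n_M = X.
Total moles n_T = 2 − X.
Mole fractions y_i = n_i/n_T; Kp = p_M / (p_R p_Q) with p_i = y_i·P.
This yields a degree-2 equation in X; solving on (0,1), X = 0.695.

X = 0.695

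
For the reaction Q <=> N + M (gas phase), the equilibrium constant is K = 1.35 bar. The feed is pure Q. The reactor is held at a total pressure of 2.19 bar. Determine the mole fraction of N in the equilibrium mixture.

y_N = 0.382

Let X = conversion of Q (basis 1 mol Q); extent of reaction ξ = X.
Moles: n_Q = 1 − X; n_N = X; n_M = X.
n_T = Σnᵢ = 1 + X.
y_i = n_i/n_T, p_i = y_i·P. K = p_N p_M / (p_Q).
Setting this equal to 1.35 bar and taking the physical root (0 < X < 1) gives X = 0.618.
Then n_N = 0.618, n_T = 1.62, so y_N = 0.382.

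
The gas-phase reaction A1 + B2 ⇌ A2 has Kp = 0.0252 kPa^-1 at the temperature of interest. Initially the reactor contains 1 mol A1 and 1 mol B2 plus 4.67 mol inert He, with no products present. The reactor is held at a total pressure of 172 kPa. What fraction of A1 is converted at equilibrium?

X = 0.318

Let X = conversion of A1 (basis 1 mol A1); extent of reaction ξ = X.
Moles: n_A1 = 1 − X; n_B2 = 1 − X; n_A2 = X; n_I = 4.67 (inert).
Total moles n_T = 6.67 − X.
y_i = n_i/n_T, p_i = y_i·P. Kp = p_A2 / (p_A1 p_B2).
This yields a degree-2 equation in X; solving on (0,1), X = 0.318.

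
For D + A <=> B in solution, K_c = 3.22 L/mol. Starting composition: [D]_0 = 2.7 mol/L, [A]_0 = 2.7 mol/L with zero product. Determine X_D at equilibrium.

X = 0.714

Let X = conversion of D; extent ξ = 2.7·X mol/L.
Concentrations: [D] = 2.7 − 2.7X; [A] = 2.7 − 2.7X; [B] = 2.7X.
K_c = [B] / ([D] [A]).
Setting equal to 3.22 and solving for X on (0,1) gives X = 0.714.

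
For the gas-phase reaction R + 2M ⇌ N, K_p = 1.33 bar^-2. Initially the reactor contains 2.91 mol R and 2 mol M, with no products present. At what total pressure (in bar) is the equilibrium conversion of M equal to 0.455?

P = 1.37 bar

Basis: 2 mol M initially; let X = conversion of M. Extent ξ = X.
Moles: n_R = 2.91 − X; n_M = 2 − 2X; n_N = X.
n_T = Σnᵢ = 4.91 − 2X.
K_p = p_N / (p_R p_M^2) with p_i = (n_i/n_T)·P.
At X = 0.455: the mole-fraction product g(X) = Π y_i^ν_i = 2.496. Since K_p = g(X)·P^{-2}, P = (g/K_p)^(1/2) = (2.496/1.33)^(1/2) = 1.37 bar.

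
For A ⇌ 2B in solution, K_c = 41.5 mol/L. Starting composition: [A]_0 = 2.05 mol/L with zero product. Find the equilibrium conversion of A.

Let X = conversion of A; extent ξ = 2.05·X mol/L.
Concentrations: [A] = 2.05 − 2.05X; [B] = 4.1X.
K_c = [B]^2 / ([A]).
Solving K_c = 41.5 for X ∈ (0,1): X = 0.855.

X = 0.855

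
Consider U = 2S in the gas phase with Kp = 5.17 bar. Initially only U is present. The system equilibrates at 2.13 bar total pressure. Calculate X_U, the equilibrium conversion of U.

X = 0.615

Basis: 1 mol U initially; let X = conversion of U. Extent ξ = X.
Mole table: n_U = 1 − X; n_S = 2X.
n_T = Σnᵢ = 1 + X.
With p_i = (n_i/n_T)P, Kp = p_S^2 / (p_U).
Equating to 5.17 bar and solving on 0 < X < 1: X = 0.615.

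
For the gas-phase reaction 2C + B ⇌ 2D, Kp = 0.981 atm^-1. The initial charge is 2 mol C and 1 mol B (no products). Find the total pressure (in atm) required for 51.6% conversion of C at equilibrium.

P = 5.95 atm

Let X = conversion of C (basis 2 mol C); extent of reaction ξ = X.
Species balance: n_C = 2 − 2X; n_B = 1 − X; n_D = 2X.
Total moles n_T = 3 − X.
Kp = p_D^2 / (p_C^2 p_B) with p_i = (n_i/n_T)·P.
At X = 0.516: the mole-fraction product g(X) = Π y_i^ν_i = 5.833. Since Kp = g(X)·P^{-1}, P = (g/Kp)^(1/1) = (5.833/0.981)^(1/1) = 5.95 atm.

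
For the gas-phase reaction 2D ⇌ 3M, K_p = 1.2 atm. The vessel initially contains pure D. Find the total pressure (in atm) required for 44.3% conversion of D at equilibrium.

Basis: 1 mol D initially; let X = conversion of D. Extent ξ = 0.5X.
At extent ξ: n_D = 1 − X; n_M = 1.5X.
Summing: n_T = 1 + 0.5X.
K_p = p_M^3 / (p_D^2) with p_i = (n_i/n_T)·P.
At X = 0.443: the mole-fraction product g(X) = Π y_i^ν_i = 0.7742. Since K_p = g(X)·P^{1}, P = (K_p/g)^(1/1) = (1.2/0.7742)^(1/1) = 1.55 atm.

P = 1.55 atm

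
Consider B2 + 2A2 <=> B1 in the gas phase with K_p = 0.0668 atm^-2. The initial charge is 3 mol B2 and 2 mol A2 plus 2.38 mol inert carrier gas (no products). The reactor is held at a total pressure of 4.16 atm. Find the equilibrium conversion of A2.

Take 2 mol A2 as basis and let X be its fractional conversion, so ξ = X.
Species balance: n_B2 = 3 − X; n_A2 = 2 − 2X; n_B1 = X; n_I = 2.38 (inert).
n_T = Σnᵢ = 7.38 − 2X.
y_i = n_i/n_T, p_i = y_i·P. K_p = p_B1 / (p_B2 p_A2^2).
Substituting and setting equal to 0.0668 atm^-2 gives a polynomial in X; the root in (0,1) is X = 0.179.

X = 0.179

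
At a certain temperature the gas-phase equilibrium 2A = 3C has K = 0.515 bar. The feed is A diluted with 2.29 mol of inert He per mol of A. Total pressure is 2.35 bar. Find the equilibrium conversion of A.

Take 1 mol A as basis and let X be its fractional conversion, so ξ = 0.5X.
Species balance: n_A = 1 − X; n_C = 1.5X; n_I = 2.29 (inert).
n_T = Σnᵢ = 3.29 + 0.5X.
With p_i = (n_i/n_T)P, K = p_C^3 / (p_A^2).
Setting this equal to 0.515 bar and taking the physical root (0 < X < 1) gives X = 0.423.

X = 0.423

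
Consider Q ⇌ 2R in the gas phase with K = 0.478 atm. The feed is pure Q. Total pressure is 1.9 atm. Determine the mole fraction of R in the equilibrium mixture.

Take 1 mol Q as basis and let X be its fractional conversion, so ξ = X.
Species balance: n_Q = 1 − X; n_R = 2X.
Total moles n_T = 1 + X.
With p_i = (n_i/n_T)P, K = p_R^2 / (p_Q).
This yields a degree-2 equation in X; solving on (0,1), X = 0.243.
Then n_R = 0.487, n_T = 1.24, so y_R = 0.391.

y_R = 0.391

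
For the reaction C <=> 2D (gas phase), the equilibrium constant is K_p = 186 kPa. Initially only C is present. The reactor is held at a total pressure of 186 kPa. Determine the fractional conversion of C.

X = 0.447

Let X = conversion of C (basis 1 mol C); extent of reaction ξ = X.
Mole table: n_C = 1 − X; n_D = 2X.
Summing: n_T = 1 + X.
With p_i = (n_i/n_T)P, K_p = p_D^2 / (p_C).
Setting this equal to 186 kPa and taking the physical root (0 < X < 1) gives X = 0.447.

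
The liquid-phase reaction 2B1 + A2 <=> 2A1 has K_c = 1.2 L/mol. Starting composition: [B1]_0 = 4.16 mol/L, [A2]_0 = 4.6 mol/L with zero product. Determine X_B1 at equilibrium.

Let X = conversion of B1; extent ξ = 4.16X/2 mol/L.
Concentrations: [B1] = 4.16 − 4.16X; [A2] = 4.6 − 2.08X; [A1] = 4.16X.
K_c = [A1]^2 / ([B1]^2 [A2]).
This equals 1.2 at X = 0.663 (the root in 0 < X < 1).

X = 0.663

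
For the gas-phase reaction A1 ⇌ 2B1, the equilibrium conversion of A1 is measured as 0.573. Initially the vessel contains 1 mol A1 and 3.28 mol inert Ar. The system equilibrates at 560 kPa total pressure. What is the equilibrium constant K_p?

Take 1 mol A1 as basis and let X be its fractional conversion, so ξ = X.
Species balance: n_A1 = 1 − X; n_B1 = 2X; n_I = 3.28 (inert).
Total moles n_T = 4.28 + X.
At X = 0.573: n_A1 = 0.427, n_B1 = 1.15, n_T = 4.85.
p_i = (n_i/n_T)·P. K_p = p_B1^2 / (p_A1) = 355 kPa.

K_p = 355 kPa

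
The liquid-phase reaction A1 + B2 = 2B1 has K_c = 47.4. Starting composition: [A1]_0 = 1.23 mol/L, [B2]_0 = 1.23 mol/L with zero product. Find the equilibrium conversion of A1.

Let X = conversion of A1; extent ξ = 1.23·X mol/L.
Concentrations: [A1] = 1.23 − 1.23X; [B2] = 1.23 − 1.23X; [B1] = 2.46X.
K_c = [B1]^2 / ([A1] [B2]).
Setting equal to 47.4 and solving for X on (0,1) gives X = 0.775.

X = 0.775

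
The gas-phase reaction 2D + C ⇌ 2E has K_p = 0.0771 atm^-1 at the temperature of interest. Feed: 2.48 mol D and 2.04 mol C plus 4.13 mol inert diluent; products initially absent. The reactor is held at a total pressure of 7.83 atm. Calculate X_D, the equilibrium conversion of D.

Take 2.48 mol D as basis and let X be its fractional conversion, so ξ = 1.24X.
Moles: n_D = 2.48 − 2.48X; n_C = 2.04 − 1.24X; n_E = 2.48X; n_I = 4.13 (inert).
Total moles n_T = 8.65 − 1.24X.
Mole fractions y_i = n_i/n_T; K_p = p_E^2 / (p_D^2 p_C) with p_i = y_i·P.
Equating to 0.0771 atm^-1 and solving on 0 < X < 1: X = 0.261.

X = 0.261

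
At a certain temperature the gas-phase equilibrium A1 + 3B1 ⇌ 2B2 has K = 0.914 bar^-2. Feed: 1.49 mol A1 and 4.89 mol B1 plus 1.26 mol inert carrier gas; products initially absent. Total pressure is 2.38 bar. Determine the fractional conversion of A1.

Let X = conversion of A1 (basis 1.49 mol A1); extent of reaction ξ = 1.49X.
Species balance: n_A1 = 1.49 − 1.49X; n_B1 = 4.89 − 4.47X; n_B2 = 2.98X; n_I = 1.26 (inert).
Total moles n_T = 7.64 − 2.98X.
Mole fractions y_i = n_i/n_T; K = p_B2^2 / (p_A1 p_B1^3) with p_i = y_i·P.
Substituting and setting equal to 0.914 bar^-2 gives a polynomial in X; the root in (0,1) is X = 0.485.

X = 0.485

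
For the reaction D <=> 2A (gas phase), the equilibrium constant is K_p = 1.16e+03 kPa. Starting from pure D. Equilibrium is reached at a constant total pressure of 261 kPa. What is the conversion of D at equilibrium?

X = 0.725

Take 1 mol D as basis and let X be its fractional conversion, so ξ = X.
At extent ξ: n_D = 1 − X; n_A = 2X.
Summing: n_T = 1 + X.
y_i = n_i/n_T, p_i = y_i·P. K_p = p_A^2 / (p_D).
This yields a degree-2 equation in X; solving on (0,1), X = 0.725.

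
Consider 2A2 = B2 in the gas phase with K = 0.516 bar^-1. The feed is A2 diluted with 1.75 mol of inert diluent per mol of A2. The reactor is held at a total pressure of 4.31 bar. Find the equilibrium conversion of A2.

Let X = conversion of A2 (basis 1 mol A2); extent of reaction ξ = 0.5X.
Moles: n_A2 = 1 − X; n_B2 = 0.5X; n_I = 1.75 (inert).
Summing: n_T = 2.75 − 0.5X.
y_i = n_i/n_T, p_i = y_i·P. K = p_B2 / (p_A2^2).
Setting this equal to 0.516 bar^-1 and taking the physical root (0 < X < 1) gives X = 0.480.

X = 0.480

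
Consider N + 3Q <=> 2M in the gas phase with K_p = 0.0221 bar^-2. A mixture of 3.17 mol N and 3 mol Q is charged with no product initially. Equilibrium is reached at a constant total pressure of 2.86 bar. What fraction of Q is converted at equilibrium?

Let X = conversion of Q (basis 3 mol Q); extent of reaction ξ = X.
Species balance: n_N = 3.17 − X; n_Q = 3 − 3X; n_M = 2X.
n_T = Σnᵢ = 6.17 − 2X.
y_i = n_i/n_T, p_i = y_i·P. K_p = p_M^2 / (p_N p_Q^3).
Setting this equal to 0.0221 bar^-2 and taking the physical root (0 < X < 1) gives X = 0.226.

X = 0.226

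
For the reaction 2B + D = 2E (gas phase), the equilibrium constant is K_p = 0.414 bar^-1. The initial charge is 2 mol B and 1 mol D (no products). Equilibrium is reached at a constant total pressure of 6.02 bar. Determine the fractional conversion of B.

Take 2 mol B as basis and let X be its fractional conversion, so ξ = X.
Moles: n_B = 2 − 2X; n_D = 1 − X; n_E = 2X.
Total moles n_T = 3 − X.
With p_i = (n_i/n_T)P, K_p = p_E^2 / (p_B^2 p_D).
Equating to 0.414 bar^-1 and solving on 0 < X < 1: X = 0.427.

X = 0.427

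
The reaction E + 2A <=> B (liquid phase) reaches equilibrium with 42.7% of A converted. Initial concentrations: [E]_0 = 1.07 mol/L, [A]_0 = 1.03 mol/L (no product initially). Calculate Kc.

Kc = 0.743 (mol/L)^-2

Let X = conversion of A.
Concentrations: [E] = 1.07 − 0.515X; [A] = 1.03 − 1.03X; [B] = 0.515X.
At X = 0.427: [E] = 0.85, [A] = 0.59, [B] = 0.22.
Kc = [B] / ([E] [A]^2) = 0.743 (mol/L)^-2.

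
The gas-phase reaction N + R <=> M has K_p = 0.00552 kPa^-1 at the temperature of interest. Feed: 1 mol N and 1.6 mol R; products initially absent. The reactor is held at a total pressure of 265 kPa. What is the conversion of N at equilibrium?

Take 1 mol N as basis and let X be its fractional conversion, so ξ = X.
Mole table: n_N = 1 − X; n_R = 1.6 − X; n_M = X.
n_T = Σnᵢ = 2.6 − X.
y_i = n_i/n_T, p_i = y_i·P. K_p = p_M / (p_N p_R).
Setting this equal to 0.00552 kPa^-1 and taking the physical root (0 < X < 1) gives X = 0.440.

X = 0.440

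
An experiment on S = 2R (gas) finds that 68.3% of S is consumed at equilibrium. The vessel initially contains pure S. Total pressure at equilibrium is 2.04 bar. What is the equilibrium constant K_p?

K_p = 7.13 bar

Basis: 1 mol S initially; let X = conversion of S. Extent ξ = X.
At extent ξ: n_S = 1 − X; n_R = 2X.
Total moles n_T = 1 + X.
At X = 0.683: n_S = 0.317, n_R = 1.37, n_T = 1.68.
p_i = (n_i/n_T)·P. K_p = p_R^2 / (p_S) = 7.13 bar.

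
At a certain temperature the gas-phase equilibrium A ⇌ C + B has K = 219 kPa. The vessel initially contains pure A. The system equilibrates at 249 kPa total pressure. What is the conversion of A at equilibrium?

X = 0.684

Let X = conversion of A (basis 1 mol A); extent of reaction ξ = X.
Mole table: n_A = 1 − X; n_C = X; n_B = X.
Summing: n_T = 1 + X.
Mole fractions y_i = n_i/n_T; K = p_C p_B / (p_A) with p_i = y_i·P.
Equating to 219 kPa and solving on 0 < X < 1: X = 0.684.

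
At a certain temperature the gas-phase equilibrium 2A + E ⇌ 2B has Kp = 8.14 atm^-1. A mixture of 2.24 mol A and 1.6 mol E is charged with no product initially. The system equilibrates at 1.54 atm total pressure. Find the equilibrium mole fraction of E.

y_E = 0.280

Let X = conversion of A (basis 2.24 mol A); extent of reaction ξ = 1.12X.
Mole table: n_A = 2.24 − 2.24X; n_E = 1.6 − 1.12X; n_B = 2.24X.
Total moles n_T = 3.84 − 1.12X.
Mole fractions y_i = n_i/n_T; Kp = p_B^2 / (p_A^2 p_E) with p_i = y_i·P.
Substituting and setting equal to 8.14 atm^-1 gives a polynomial in X; the root in (0,1) is X = 0.652.
Then n_E = 0.87, n_T = 3.11, so y_E = 0.280.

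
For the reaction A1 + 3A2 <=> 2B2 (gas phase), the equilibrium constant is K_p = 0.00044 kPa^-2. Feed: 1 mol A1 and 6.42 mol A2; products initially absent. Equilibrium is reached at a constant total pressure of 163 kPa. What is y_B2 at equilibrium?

Take 1 mol A1 as basis and let X be its fractional conversion, so ξ = X.
At extent ξ: n_A1 = 1 − X; n_A2 = 6.42 − 3X; n_B2 = 2X.
Total moles n_T = 7.42 − 2X.
Mole fractions y_i = n_i/n_T; K_p = p_B2^2 / (p_A1 p_A2^3) with p_i = y_i·P.
Equating to 0.00044 kPa^-2 and solving on 0 < X < 1: X = 0.857.
Then n_B2 = 1.71, n_T = 5.71, so y_B2 = 0.300.

y_B2 = 0.300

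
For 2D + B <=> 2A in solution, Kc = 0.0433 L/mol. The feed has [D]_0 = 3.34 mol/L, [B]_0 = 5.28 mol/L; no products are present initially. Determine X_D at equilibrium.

X = 0.312

Let X = conversion of D; extent ξ = 3.34X/2 mol/L.
Concentrations: [D] = 3.34 − 3.34X; [B] = 5.28 − 1.67X; [A] = 3.34X.
Kc = [A]^2 / ([D]^2 [B]).
Solving Kc = 0.0433 for X ∈ (0,1): X = 0.312.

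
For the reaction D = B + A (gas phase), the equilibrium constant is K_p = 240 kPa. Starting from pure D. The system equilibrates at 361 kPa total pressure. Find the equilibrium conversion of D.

Let X = conversion of D (basis 1 mol D); extent of reaction ξ = X.
Species balance: n_D = 1 − X; n_B = X; n_A = X.
Summing: n_T = 1 + X.
Mole fractions y_i = n_i/n_T; K_p = p_B p_A / (p_D) with p_i = y_i·P.
Setting this equal to 240 kPa and taking the physical root (0 < X < 1) gives X = 0.632.

X = 0.632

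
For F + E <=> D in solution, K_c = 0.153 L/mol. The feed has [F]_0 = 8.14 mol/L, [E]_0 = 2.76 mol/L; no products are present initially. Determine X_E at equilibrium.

Let X = conversion of E; extent ξ = 2.76·X mol/L.
Concentrations: [F] = 8.14 − 2.76X; [E] = 2.76 − 2.76X; [D] = 2.76X.
K_c = [D] / ([F] [E]).
Setting equal to 0.153 and solving for X on (0,1) gives X = 0.508.

X = 0.508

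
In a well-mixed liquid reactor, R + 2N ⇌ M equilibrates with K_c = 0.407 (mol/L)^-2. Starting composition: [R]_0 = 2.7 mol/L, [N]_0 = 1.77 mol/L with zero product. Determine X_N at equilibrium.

X = 0.574

Let X = conversion of N; extent ξ = 1.77X/2 mol/L.
Concentrations: [R] = 2.7 − 0.885X; [N] = 1.77 − 1.77X; [M] = 0.885X.
K_c = [M] / ([R] [N]^2).
Setting equal to 0.407 and solving for X on (0,1) gives X = 0.574.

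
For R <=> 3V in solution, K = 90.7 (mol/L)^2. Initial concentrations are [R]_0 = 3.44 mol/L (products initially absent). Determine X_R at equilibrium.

X = 0.516

Let X = conversion of R; extent ξ = 3.44·X mol/L.
Concentrations: [R] = 3.44 − 3.44X; [V] = 10.3X.
K = [V]^3 / ([R]).
This equals 90.7 at X = 0.516 (the root in 0 < X < 1).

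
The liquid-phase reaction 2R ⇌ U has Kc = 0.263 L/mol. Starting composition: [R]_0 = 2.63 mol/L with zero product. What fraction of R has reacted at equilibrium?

X = 0.438

Let X = conversion of R; extent ξ = 2.63X/2 mol/L.
Concentrations: [R] = 2.63 − 2.63X; [U] = 1.31X.
Kc = [U] / ([R]^2).
Equating to 0.263 L/mol: the physical root is X = 0.438.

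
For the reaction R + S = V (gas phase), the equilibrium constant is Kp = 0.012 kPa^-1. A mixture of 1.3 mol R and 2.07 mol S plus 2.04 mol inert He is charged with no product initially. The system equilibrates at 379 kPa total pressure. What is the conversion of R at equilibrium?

X = 0.565

Let X = conversion of R (basis 1.3 mol R); extent of reaction ξ = 1.3X.
Species balance: n_R = 1.3 − 1.3X; n_S = 2.07 − 1.3X; n_V = 1.3X; n_I = 2.04 (inert).
Total moles n_T = 5.41 − 1.3X.
y_i = n_i/n_T, p_i = y_i·P. Kp = p_V / (p_R p_S).
Equating to 0.012 kPa^-1 and solving on 0 < X < 1: X = 0.565.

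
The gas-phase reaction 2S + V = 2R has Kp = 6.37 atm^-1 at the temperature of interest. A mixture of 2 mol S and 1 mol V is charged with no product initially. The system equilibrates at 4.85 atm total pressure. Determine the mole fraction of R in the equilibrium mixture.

y_R = 0.581

Take 2 mol S as basis and let X be its fractional conversion, so ξ = X.
Moles: n_S = 2 − 2X; n_V = 1 − X; n_R = 2X.
Total moles n_T = 3 − X.
y_i = n_i/n_T, p_i = y_i·P. Kp = p_R^2 / (p_S^2 p_V).
Equating to 6.37 atm^-1 and solving on 0 < X < 1: X = 0.675.
Then n_R = 1.35, n_T = 2.32, so y_R = 0.581.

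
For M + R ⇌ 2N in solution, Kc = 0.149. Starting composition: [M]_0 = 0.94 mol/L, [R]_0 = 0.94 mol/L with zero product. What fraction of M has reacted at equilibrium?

Let X = conversion of M; extent ξ = 0.94·X mol/L.
Concentrations: [M] = 0.94 − 0.94X; [R] = 0.94 − 0.94X; [N] = 1.88X.
Kc = [N]^2 / ([M] [R]).
Equating to 0.149: the physical root is X = 0.162.

X = 0.162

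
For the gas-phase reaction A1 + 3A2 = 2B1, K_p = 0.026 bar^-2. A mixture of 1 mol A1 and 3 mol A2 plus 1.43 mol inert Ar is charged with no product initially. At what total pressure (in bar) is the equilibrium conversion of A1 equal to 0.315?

Basis: 1 mol A1 initially; let X = conversion of A1. Extent ξ = X.
Species balance: n_A1 = 1 − X; n_A2 = 3 − 3X; n_B1 = 2X; n_I = 1.43 (inert).
n_T = Σnᵢ = 5.43 − 2X.
K_p = p_B1^2 / (p_A1 p_A2^3) with p_i = (n_i/n_T)·P.
At X = 0.315: the mole-fraction product g(X) = Π y_i^ν_i = 1.538. Since K_p = g(X)·P^{-2}, P = (g/K_p)^(1/2) = (1.538/0.026)^(1/2) = 7.69 bar.

P = 7.69 bar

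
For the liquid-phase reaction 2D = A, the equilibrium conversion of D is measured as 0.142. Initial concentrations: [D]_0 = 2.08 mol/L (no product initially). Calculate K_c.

K_c = 0.0464 L/mol

Let X = conversion of D.
Concentrations: [D] = 2.08 − 2.08X; [A] = 1.04X.
At X = 0.142: [D] = 1.78, [A] = 0.148.
K_c = [A] / ([D]^2) = 0.0464 L/mol.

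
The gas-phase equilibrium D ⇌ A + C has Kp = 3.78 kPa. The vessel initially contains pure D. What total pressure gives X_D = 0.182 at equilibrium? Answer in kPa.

Basis: 1 mol D initially; let X = conversion of D. Extent ξ = X.
At extent ξ: n_D = 1 − X; n_A = X; n_C = X.
Total moles n_T = 1 + X.
Kp = p_A p_C / (p_D) with p_i = (n_i/n_T)·P.
At X = 0.182: the mole-fraction product g(X) = Π y_i^ν_i = 0.03426. Since Kp = g(X)·P^{1}, P = (Kp/g)^(1/1) = (3.78/0.03426)^(1/1) = 110 kPa.

P = 110 kPa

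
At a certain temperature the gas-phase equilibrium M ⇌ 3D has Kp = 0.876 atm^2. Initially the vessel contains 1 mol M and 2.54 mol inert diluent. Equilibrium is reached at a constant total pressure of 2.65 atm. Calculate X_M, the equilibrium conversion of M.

X = 0.376

Basis: 1 mol M initially; let X = conversion of M. Extent ξ = X.
Species balance: n_M = 1 − X; n_D = 3X; n_I = 2.54 (inert).
n_T = Σnᵢ = 3.54 + 2X.
Mole fractions y_i = n_i/n_T; Kp = p_D^3 / (p_M) with p_i = y_i·P.
Setting this equal to 0.876 atm^2 and taking the physical root (0 < X < 1) gives X = 0.376.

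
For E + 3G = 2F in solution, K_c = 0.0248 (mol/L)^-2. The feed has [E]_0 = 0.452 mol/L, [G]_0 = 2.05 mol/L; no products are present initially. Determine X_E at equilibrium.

X = 0.234

Let X = conversion of E; extent ξ = 0.452·X mol/L.
Concentrations: [E] = 0.452 − 0.452X; [G] = 2.05 − 1.36X; [F] = 0.904X.
K_c = [F]^2 / ([E] [G]^3).
Solving K_c = 0.0248 for X ∈ (0,1): X = 0.234.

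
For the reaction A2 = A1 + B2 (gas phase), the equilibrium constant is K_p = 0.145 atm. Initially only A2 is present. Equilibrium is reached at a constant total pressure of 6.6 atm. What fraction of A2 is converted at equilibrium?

Let X = conversion of A2 (basis 1 mol A2); extent of reaction ξ = X.
Moles: n_A2 = 1 − X; n_A1 = X; n_B2 = X.
Total moles n_T = 1 + X.
With p_i = (n_i/n_T)P, K_p = p_A1 p_B2 / (p_A2).
Equating to 0.145 atm and solving on 0 < X < 1: X = 0.147.

X = 0.147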